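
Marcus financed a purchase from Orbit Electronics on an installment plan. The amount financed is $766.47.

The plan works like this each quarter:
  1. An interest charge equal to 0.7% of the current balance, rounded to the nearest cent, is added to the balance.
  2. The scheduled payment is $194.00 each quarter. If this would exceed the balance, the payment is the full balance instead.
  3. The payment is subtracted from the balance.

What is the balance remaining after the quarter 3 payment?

$196.60

Quarter 1: $766.47 +$5.37 interest = $771.84; pay $194.00 → $577.84
Quarter 2: $577.84 +$4.04 interest = $581.88; pay $194.00 → $387.88
Quarter 3: $387.88 +$2.72 interest = $390.60; pay $194.00 → $196.60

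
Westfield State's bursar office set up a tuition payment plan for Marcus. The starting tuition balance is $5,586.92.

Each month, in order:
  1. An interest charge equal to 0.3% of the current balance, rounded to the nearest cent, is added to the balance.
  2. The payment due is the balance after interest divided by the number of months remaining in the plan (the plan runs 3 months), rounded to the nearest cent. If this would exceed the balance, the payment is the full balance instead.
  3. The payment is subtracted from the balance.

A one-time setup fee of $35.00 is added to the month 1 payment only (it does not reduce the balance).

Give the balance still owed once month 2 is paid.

Month 1: opening $5,586.92; interest $16.76 → $5,603.68; payment $1,867.89 (+ $35.00 fee); balance $3,735.79
Month 2: opening $3,735.79; interest $11.21 → $3,747.00; payment $1,873.50; balance $1,873.50

$1,873.50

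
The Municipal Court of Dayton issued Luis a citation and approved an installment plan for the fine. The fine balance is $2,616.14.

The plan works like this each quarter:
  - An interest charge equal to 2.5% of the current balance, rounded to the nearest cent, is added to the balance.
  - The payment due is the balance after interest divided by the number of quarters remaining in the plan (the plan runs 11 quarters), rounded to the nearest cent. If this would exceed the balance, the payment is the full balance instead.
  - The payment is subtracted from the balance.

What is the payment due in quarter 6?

$275.81

# | Opening | Interest | Payment | End bal
1 | $2,616.14 | $65.40 | $243.78 | $2,437.76
2 | $2,437.76 | $60.94 | $249.87 | $2,248.83
3 | $2,248.83 | $56.22 | $256.12 | $2,048.93
4 | $2,048.93 | $51.22 | $262.52 | $1,837.63
5 | $1,837.63 | $45.94 | $269.08 | $1,614.49
6 | $1,614.49 | $40.36 | $275.81 | $1,379.04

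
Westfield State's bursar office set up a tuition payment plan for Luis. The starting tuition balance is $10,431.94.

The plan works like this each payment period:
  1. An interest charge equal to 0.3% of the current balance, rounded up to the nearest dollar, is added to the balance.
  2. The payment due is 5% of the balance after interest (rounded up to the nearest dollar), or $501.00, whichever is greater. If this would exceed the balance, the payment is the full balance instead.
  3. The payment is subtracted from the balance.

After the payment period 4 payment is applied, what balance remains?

Payment period 1: $10,431.94 +$32.00 interest = $10,463.94; pay $524.00 → $9,939.94
Payment period 2: $9,939.94 +$30.00 interest = $9,969.94; pay $501.00 → $9,468.94
Payment period 3: $9,468.94 +$29.00 interest = $9,497.94; pay $501.00 → $8,996.94
Payment period 4: $8,996.94 +$27.00 interest = $9,023.94; pay $501.00 → $8,522.94

$8,522.94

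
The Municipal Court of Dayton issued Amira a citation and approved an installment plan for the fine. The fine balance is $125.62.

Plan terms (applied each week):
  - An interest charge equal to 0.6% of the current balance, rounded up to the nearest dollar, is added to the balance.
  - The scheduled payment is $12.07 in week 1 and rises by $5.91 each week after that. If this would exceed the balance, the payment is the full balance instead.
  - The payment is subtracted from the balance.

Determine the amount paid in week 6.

Week 1: opening $125.62; interest $1.00 → $126.62; payment $12.07; balance $114.55
Week 2: opening $114.55; interest $1.00 → $115.55; payment $17.98; balance $97.57
Week 3: opening $97.57; interest $1.00 → $98.57; payment $23.89; balance $74.68
Week 4: opening $74.68; interest $1.00 → $75.68; payment $29.80; balance $45.88
Week 5: opening $45.88; interest $1.00 → $46.88; payment $35.71; balance $11.17
Week 6: opening $11.17; interest $1.00 → $12.17; payment $12.17; balance $0.00

$12.17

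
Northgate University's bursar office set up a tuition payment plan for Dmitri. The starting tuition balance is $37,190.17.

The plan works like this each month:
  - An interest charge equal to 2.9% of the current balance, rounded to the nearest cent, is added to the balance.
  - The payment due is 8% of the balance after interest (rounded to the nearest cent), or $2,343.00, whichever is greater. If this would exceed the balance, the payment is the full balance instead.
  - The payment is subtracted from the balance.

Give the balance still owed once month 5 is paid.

# | Opening | Interest | Payment | End bal
1 | $37,190.17 | $1,078.51 | $3,061.49 | $35,207.19
2 | $35,207.19 | $1,021.01 | $2,898.26 | $33,329.94
3 | $33,329.94 | $966.57 | $2,743.72 | $31,552.79
4 | $31,552.79 | $915.03 | $2,597.43 | $29,870.39
5 | $29,870.39 | $866.24 | $2,458.93 | $28,277.70

$28,277.70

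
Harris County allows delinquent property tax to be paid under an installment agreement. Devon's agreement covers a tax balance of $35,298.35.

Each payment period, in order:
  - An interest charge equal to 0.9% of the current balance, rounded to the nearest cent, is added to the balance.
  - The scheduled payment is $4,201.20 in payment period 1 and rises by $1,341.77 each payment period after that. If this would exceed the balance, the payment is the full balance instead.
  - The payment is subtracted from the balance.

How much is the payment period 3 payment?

# | Opening | Interest | Payment | End bal
1 | $35,298.35 | $317.69 | $4,201.20 | $31,414.84
2 | $31,414.84 | $282.73 | $5,542.97 | $26,154.60
3 | $26,154.60 | $235.39 | $6,884.74 | $19,505.25

$6,884.74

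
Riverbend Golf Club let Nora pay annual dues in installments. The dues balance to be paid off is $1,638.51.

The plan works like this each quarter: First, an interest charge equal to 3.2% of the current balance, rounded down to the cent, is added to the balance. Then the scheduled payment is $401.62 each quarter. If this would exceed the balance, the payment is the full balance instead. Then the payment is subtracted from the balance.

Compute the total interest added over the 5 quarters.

$146.76

# | Opening | Interest | Payment | End bal
1 | $1,638.51 | $52.43 | $401.62 | $1,289.32
2 | $1,289.32 | $41.25 | $401.62 | $928.95
3 | $928.95 | $29.72 | $401.62 | $557.05
4 | $557.05 | $17.82 | $401.62 | $173.25
5 | $173.25 | $5.54 | $178.79 | $0.00
Total interest: $52.43 + $41.25 + $29.72 + $17.82 + $5.54 = $146.76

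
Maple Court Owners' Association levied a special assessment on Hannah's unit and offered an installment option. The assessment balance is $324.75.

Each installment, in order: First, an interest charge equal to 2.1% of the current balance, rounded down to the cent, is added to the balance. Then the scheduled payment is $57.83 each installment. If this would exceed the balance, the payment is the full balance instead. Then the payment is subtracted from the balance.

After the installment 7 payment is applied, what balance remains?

Installment 1: opening $324.75; interest $6.81 → $331.56; payment $57.83; balance $273.73
Installment 2: opening $273.73; interest $5.74 → $279.47; payment $57.83; balance $221.64
Installment 3: opening $221.64; interest $4.65 → $226.29; payment $57.83; balance $168.46
Installment 4: opening $168.46; interest $3.53 → $171.99; payment $57.83; balance $114.16
Installment 5: opening $114.16; interest $2.39 → $116.55; payment $57.83; balance $58.72
Installment 6: opening $58.72; interest $1.23 → $59.95; payment $57.83; balance $2.12
Installment 7: opening $2.12; interest $0.04 → $2.16; payment $2.16; balance $0.00

$0.00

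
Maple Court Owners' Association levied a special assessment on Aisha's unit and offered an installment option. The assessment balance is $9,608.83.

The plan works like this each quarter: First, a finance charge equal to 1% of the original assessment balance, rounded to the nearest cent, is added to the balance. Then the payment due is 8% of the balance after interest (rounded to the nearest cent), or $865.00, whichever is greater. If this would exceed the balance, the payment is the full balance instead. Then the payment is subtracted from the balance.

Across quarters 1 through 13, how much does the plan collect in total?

$10,858.00

Quarter 1: $9,608.83 +$96.09 interest = $9,704.92; pay $865.00 → $8,839.92
Quarter 2: $8,839.92 +$96.09 interest = $8,936.01; pay $865.00 → $8,071.01
Quarter 3: $8,071.01 +$96.09 interest = $8,167.10; pay $865.00 → $7,302.10
Quarter 4: $7,302.10 +$96.09 interest = $7,398.19; pay $865.00 → $6,533.19
Quarter 5: $6,533.19 +$96.09 interest = $6,629.28; pay $865.00 → $5,764.28
Quarter 6: $5,764.28 +$96.09 interest = $5,860.37; pay $865.00 → $4,995.37
Quarter 7: $4,995.37 +$96.09 interest = $5,091.46; pay $865.00 → $4,226.46
Quarter 8: $4,226.46 +$96.09 interest = $4,322.55; pay $865.00 → $3,457.55
Quarter 9: $3,457.55 +$96.09 interest = $3,553.64; pay $865.00 → $2,688.64
Quarter 10: $2,688.64 +$96.09 interest = $2,784.73; pay $865.00 → $1,919.73
Quarter 11: $1,919.73 +$96.09 interest = $2,015.82; pay $865.00 → $1,150.82
Quarter 12: $1,150.82 +$96.09 interest = $1,246.91; pay $865.00 → $381.91
Quarter 13: $381.91 +$96.09 interest = $478.00; pay $478.00 → $0.00
Total paid: $10,858.00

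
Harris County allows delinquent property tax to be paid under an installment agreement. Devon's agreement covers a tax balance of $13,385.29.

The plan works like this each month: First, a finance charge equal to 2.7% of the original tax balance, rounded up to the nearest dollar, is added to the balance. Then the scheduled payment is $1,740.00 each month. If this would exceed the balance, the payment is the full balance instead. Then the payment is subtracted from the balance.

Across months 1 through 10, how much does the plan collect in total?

# | Opening | Interest | Payment | End bal
1 | $13,385.29 | $362.00 | $1,740.00 | $12,007.29
2 | $12,007.29 | $362.00 | $1,740.00 | $10,629.29
3 | $10,629.29 | $362.00 | $1,740.00 | $9,251.29
4 | $9,251.29 | $362.00 | $1,740.00 | $7,873.29
5 | $7,873.29 | $362.00 | $1,740.00 | $6,495.29
6 | $6,495.29 | $362.00 | $1,740.00 | $5,117.29
7 | $5,117.29 | $362.00 | $1,740.00 | $3,739.29
8 | $3,739.29 | $362.00 | $1,740.00 | $2,361.29
9 | $2,361.29 | $362.00 | $1,740.00 | $983.29
10 | $983.29 | $362.00 | $1,345.29 | $0.00
Total paid: $17,005.29

$17,005.29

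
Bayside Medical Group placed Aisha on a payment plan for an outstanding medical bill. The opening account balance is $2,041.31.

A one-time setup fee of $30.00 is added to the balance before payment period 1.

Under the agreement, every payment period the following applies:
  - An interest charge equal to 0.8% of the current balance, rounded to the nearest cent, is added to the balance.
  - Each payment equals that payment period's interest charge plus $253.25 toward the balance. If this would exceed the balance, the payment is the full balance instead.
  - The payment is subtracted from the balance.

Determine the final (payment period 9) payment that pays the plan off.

Payment period 1: $2,071.31 +$16.57 interest = $2,087.88; pay $269.82 → $1,818.06
Payment period 2: $1,818.06 +$14.54 interest = $1,832.60; pay $267.79 → $1,564.81
Payment period 3: $1,564.81 +$12.52 interest = $1,577.33; pay $265.77 → $1,311.56
Payment period 4: $1,311.56 +$10.49 interest = $1,322.05; pay $263.74 → $1,058.31
Payment period 5: $1,058.31 +$8.47 interest = $1,066.78; pay $261.72 → $805.06
Payment period 6: $805.06 +$6.44 interest = $811.50; pay $259.69 → $551.81
Payment period 7: $551.81 +$4.41 interest = $556.22; pay $257.66 → $298.56
Payment period 8: $298.56 +$2.39 interest = $300.95; pay $255.64 → $45.31
Payment period 9: $45.31 +$0.36 interest = $45.67; pay $45.67 → $0.00

$45.67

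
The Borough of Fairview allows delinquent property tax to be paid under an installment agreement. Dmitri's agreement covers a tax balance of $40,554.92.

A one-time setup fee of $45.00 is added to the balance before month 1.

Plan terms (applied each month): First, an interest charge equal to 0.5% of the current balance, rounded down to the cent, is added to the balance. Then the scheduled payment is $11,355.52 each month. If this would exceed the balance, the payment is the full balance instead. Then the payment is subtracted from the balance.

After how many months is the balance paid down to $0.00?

Month 1: $40,599.92 +$202.99 interest = $40,802.91; pay $11,355.52 → $29,447.39
Month 2: $29,447.39 +$147.23 interest = $29,594.62; pay $11,355.52 → $18,239.10
Month 3: $18,239.10 +$91.19 interest = $18,330.29; pay $11,355.52 → $6,974.77
Month 4: $6,974.77 +$34.87 interest = $7,009.64; pay $7,009.64 → $0.00
Balance reaches $0.00 in month 4.

4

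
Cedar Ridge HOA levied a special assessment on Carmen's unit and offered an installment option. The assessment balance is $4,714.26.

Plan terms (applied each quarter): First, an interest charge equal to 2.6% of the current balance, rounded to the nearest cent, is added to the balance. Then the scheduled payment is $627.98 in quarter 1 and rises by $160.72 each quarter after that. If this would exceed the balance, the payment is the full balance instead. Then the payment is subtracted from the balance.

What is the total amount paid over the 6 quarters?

Quarter 1: $4,714.26 +$122.57 interest = $4,836.83; pay $627.98 → $4,208.85
Quarter 2: $4,208.85 +$109.43 interest = $4,318.28; pay $788.70 → $3,529.58
Quarter 3: $3,529.58 +$91.77 interest = $3,621.35; pay $949.42 → $2,671.93
Quarter 4: $2,671.93 +$69.47 interest = $2,741.40; pay $1,110.14 → $1,631.26
Quarter 5: $1,631.26 +$42.41 interest = $1,673.67; pay $1,270.86 → $402.81
Quarter 6: $402.81 +$10.47 interest = $413.28; pay $413.28 → $0.00
Total paid: $5,160.38

$5,160.38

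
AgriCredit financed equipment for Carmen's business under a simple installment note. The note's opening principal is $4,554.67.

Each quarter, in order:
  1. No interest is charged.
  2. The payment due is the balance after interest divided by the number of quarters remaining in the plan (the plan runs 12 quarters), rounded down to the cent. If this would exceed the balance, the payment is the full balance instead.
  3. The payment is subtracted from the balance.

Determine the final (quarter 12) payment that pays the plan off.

$379.56

Quarter 1: opening $4,554.67; payment $379.55; balance $4,175.12
Quarter 2: opening $4,175.12; payment $379.55; balance $3,795.57
Quarter 3: opening $3,795.57; payment $379.55; balance $3,416.02
Quarter 4: opening $3,416.02; payment $379.55; balance $3,036.47
Quarter 5: opening $3,036.47; payment $379.55; balance $2,656.92
Quarter 6: opening $2,656.92; payment $379.56; balance $2,277.36
Quarter 7: opening $2,277.36; payment $379.56; balance $1,897.80
Quarter 8: opening $1,897.80; payment $379.56; balance $1,518.24
Quarter 9: opening $1,518.24; payment $379.56; balance $1,138.68
Quarter 10: opening $1,138.68; payment $379.56; balance $759.12
Quarter 11: opening $759.12; payment $379.56; balance $379.56
Quarter 12: opening $379.56; payment $379.56; balance $0.00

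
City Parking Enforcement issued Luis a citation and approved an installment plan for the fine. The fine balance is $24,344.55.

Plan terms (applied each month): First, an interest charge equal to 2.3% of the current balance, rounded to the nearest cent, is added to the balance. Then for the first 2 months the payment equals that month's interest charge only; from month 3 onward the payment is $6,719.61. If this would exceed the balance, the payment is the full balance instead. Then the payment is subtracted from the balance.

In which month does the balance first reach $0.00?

Month 1: opening $24,344.55; interest $559.92 → $24,904.47; payment $559.92; balance $24,344.55
Month 2: opening $24,344.55; interest $559.92 → $24,904.47; payment $559.92; balance $24,344.55
Month 3: opening $24,344.55; interest $559.92 → $24,904.47; payment $6,719.61; balance $18,184.86
Month 4: opening $18,184.86; interest $418.25 → $18,603.11; payment $6,719.61; balance $11,883.50
Month 5: opening $11,883.50; interest $273.32 → $12,156.82; payment $6,719.61; balance $5,437.21
Month 6: opening $5,437.21; interest $125.06 → $5,562.27; payment $5,562.27; balance $0.00
Balance reaches $0.00 in month 6.

6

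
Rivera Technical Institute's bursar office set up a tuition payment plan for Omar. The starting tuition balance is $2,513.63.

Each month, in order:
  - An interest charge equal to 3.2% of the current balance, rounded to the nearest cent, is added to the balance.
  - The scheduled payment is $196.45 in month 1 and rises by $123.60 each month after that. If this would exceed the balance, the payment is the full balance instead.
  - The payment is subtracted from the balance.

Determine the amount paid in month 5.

$690.85

# | Opening | Interest | Payment | End bal
1 | $2,513.63 | $80.44 | $196.45 | $2,397.62
2 | $2,397.62 | $76.72 | $320.05 | $2,154.29
3 | $2,154.29 | $68.94 | $443.65 | $1,779.58
4 | $1,779.58 | $56.95 | $567.25 | $1,269.28
5 | $1,269.28 | $40.62 | $690.85 | $619.05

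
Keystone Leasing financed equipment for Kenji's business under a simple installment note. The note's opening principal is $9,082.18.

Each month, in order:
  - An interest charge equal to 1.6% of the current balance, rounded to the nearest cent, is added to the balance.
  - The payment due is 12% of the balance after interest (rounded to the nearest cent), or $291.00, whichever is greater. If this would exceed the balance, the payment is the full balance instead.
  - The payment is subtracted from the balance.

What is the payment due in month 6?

# | Opening | Interest | Payment | End bal
1 | $9,082.18 | $145.31 | $1,107.30 | $8,120.19
2 | $8,120.19 | $129.92 | $990.01 | $7,260.10
3 | $7,260.10 | $116.16 | $885.15 | $6,491.11
4 | $6,491.11 | $103.86 | $791.40 | $5,803.57
5 | $5,803.57 | $92.86 | $707.57 | $5,188.86
6 | $5,188.86 | $83.02 | $632.63 | $4,639.25

$632.63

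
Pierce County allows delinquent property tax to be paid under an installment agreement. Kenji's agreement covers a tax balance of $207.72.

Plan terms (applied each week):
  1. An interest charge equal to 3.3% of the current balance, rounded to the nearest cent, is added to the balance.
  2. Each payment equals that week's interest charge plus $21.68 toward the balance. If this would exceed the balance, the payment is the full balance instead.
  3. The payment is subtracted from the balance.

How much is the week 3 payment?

Week 1: opening $207.72; interest $6.85 → $214.57; payment $28.53; balance $186.04
Week 2: opening $186.04; interest $6.14 → $192.18; payment $27.82; balance $164.36
Week 3: opening $164.36; interest $5.42 → $169.78; payment $27.10; balance $142.68

$27.10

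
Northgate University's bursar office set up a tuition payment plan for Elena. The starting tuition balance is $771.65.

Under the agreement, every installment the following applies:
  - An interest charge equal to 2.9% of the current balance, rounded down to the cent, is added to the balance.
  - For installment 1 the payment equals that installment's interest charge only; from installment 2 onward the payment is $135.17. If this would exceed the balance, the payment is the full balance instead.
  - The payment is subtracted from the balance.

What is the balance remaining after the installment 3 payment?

Installment 1: $771.65 +$22.37 interest = $794.02; pay $22.37 → $771.65
Installment 2: $771.65 +$22.37 interest = $794.02; pay $135.17 → $658.85
Installment 3: $658.85 +$19.10 interest = $677.95; pay $135.17 → $542.78

$542.78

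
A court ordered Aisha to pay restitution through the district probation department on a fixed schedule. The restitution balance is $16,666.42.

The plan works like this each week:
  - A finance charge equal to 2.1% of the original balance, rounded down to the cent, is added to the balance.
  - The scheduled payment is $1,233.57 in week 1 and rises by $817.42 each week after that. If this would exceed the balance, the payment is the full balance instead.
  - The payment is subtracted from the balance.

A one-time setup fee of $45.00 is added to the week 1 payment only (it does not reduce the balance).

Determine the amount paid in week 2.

Week 1: opening $16,666.42; interest $349.99 → $17,016.41; payment $1,233.57 (+ $45.00 fee); balance $15,782.84
Week 2: opening $15,782.84; interest $349.99 → $16,132.83; payment $2,050.99; balance $14,081.84

$2,050.99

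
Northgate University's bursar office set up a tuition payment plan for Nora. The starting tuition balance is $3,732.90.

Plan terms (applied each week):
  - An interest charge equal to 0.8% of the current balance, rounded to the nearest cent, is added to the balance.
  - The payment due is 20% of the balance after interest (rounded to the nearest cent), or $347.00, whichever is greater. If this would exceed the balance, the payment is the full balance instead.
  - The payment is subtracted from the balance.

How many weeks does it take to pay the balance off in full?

9

Week 1: opening $3,732.90; interest $29.86 → $3,762.76; payment $752.55; balance $3,010.21
Week 2: opening $3,010.21; interest $24.08 → $3,034.29; payment $606.86; balance $2,427.43
Week 3: opening $2,427.43; interest $19.42 → $2,446.85; payment $489.37; balance $1,957.48
Week 4: opening $1,957.48; interest $15.66 → $1,973.14; payment $394.63; balance $1,578.51
Week 5: opening $1,578.51; interest $12.63 → $1,591.14; payment $347.00; balance $1,244.14
Week 6: opening $1,244.14; interest $9.95 → $1,254.09; payment $347.00; balance $907.09
Week 7: opening $907.09; interest $7.26 → $914.35; payment $347.00; balance $567.35
Week 8: opening $567.35; interest $4.54 → $571.89; payment $347.00; balance $224.89
Week 9: opening $224.89; interest $1.80 → $226.69; payment $226.69; balance $0.00
Balance reaches $0.00 in week 9.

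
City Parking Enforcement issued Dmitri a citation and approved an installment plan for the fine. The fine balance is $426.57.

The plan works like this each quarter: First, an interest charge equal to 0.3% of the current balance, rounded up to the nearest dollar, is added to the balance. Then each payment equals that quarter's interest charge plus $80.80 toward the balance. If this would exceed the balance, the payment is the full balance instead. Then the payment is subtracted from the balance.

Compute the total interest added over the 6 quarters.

Quarter 1: $426.57 +$2.00 interest = $428.57; pay $82.80 → $345.77
Quarter 2: $345.77 +$2.00 interest = $347.77; pay $82.80 → $264.97
Quarter 3: $264.97 +$1.00 interest = $265.97; pay $81.80 → $184.17
Quarter 4: $184.17 +$1.00 interest = $185.17; pay $81.80 → $103.37
Quarter 5: $103.37 +$1.00 interest = $104.37; pay $81.80 → $22.57
Quarter 6: $22.57 +$1.00 interest = $23.57; pay $23.57 → $0.00
Total interest: $2.00 + $2.00 + $1.00 + $1.00 + $1.00 + $1.00 = $8.00

$8.00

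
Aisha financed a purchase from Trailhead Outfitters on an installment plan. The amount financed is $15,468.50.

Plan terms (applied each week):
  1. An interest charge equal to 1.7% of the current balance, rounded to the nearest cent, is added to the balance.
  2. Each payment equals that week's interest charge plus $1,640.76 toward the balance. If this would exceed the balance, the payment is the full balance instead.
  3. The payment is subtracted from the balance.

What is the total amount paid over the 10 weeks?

$16,842.96

Week 1: $15,468.50 +$262.96 interest = $15,731.46; pay $1,903.72 → $13,827.74
Week 2: $13,827.74 +$235.07 interest = $14,062.81; pay $1,875.83 → $12,186.98
Week 3: $12,186.98 +$207.18 interest = $12,394.16; pay $1,847.94 → $10,546.22
Week 4: $10,546.22 +$179.29 interest = $10,725.51; pay $1,820.05 → $8,905.46
Week 5: $8,905.46 +$151.39 interest = $9,056.85; pay $1,792.15 → $7,264.70
Week 6: $7,264.70 +$123.50 interest = $7,388.20; pay $1,764.26 → $5,623.94
Week 7: $5,623.94 +$95.61 interest = $5,719.55; pay $1,736.37 → $3,983.18
Week 8: $3,983.18 +$67.71 interest = $4,050.89; pay $1,708.47 → $2,342.42
Week 9: $2,342.42 +$39.82 interest = $2,382.24; pay $1,680.58 → $701.66
Week 10: $701.66 +$11.93 interest = $713.59; pay $713.59 → $0.00
Total paid: $16,842.96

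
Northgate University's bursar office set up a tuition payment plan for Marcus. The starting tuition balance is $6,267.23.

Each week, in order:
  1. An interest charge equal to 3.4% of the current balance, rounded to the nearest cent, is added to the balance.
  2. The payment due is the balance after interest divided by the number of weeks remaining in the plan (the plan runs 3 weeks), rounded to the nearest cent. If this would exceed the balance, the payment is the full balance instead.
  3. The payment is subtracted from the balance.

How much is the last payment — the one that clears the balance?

Week 1: $6,267.23 +$213.09 interest = $6,480.32; pay $2,160.11 → $4,320.21
Week 2: $4,320.21 +$146.89 interest = $4,467.10; pay $2,233.55 → $2,233.55
Week 3: $2,233.55 +$75.94 interest = $2,309.49; pay $2,309.49 → $0.00

$2,309.49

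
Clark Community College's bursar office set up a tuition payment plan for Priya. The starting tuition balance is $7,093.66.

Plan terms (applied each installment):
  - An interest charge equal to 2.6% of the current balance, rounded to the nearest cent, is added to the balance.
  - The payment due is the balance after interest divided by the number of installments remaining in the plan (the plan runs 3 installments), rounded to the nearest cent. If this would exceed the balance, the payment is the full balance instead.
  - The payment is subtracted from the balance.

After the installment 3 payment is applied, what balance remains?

$0.00

Installment 1: opening $7,093.66; interest $184.44 → $7,278.10; payment $2,426.03; balance $4,852.07
Installment 2: opening $4,852.07; interest $126.15 → $4,978.22; payment $2,489.11; balance $2,489.11
Installment 3: opening $2,489.11; interest $64.72 → $2,553.83; payment $2,553.83; balance $0.00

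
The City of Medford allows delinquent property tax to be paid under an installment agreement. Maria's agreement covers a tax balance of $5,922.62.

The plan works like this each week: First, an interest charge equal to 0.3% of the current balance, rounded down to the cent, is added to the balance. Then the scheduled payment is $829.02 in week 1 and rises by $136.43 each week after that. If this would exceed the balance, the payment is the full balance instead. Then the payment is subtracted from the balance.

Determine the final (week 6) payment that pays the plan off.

$474.94

Week 1: opening $5,922.62; interest $17.76 → $5,940.38; payment $829.02; balance $5,111.36
Week 2: opening $5,111.36; interest $15.33 → $5,126.69; payment $965.45; balance $4,161.24
Week 3: opening $4,161.24; interest $12.48 → $4,173.72; payment $1,101.88; balance $3,071.84
Week 4: opening $3,071.84; interest $9.21 → $3,081.05; payment $1,238.31; balance $1,842.74
Week 5: opening $1,842.74; interest $5.52 → $1,848.26; payment $1,374.74; balance $473.52
Week 6: opening $473.52; interest $1.42 → $474.94; payment $474.94; balance $0.00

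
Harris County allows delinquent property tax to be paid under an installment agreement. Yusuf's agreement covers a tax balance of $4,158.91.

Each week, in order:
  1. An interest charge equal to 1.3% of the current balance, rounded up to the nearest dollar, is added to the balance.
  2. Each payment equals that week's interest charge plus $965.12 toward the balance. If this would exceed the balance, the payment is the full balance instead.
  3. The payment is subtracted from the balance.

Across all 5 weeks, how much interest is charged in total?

Week 1: opening $4,158.91; interest $55.00 → $4,213.91; payment $1,020.12; balance $3,193.79
Week 2: opening $3,193.79; interest $42.00 → $3,235.79; payment $1,007.12; balance $2,228.67
Week 3: opening $2,228.67; interest $29.00 → $2,257.67; payment $994.12; balance $1,263.55
Week 4: opening $1,263.55; interest $17.00 → $1,280.55; payment $982.12; balance $298.43
Week 5: opening $298.43; interest $4.00 → $302.43; payment $302.43; balance $0.00
Total interest: $55.00 + $42.00 + $29.00 + $17.00 + $4.00 = $147.00

$147.00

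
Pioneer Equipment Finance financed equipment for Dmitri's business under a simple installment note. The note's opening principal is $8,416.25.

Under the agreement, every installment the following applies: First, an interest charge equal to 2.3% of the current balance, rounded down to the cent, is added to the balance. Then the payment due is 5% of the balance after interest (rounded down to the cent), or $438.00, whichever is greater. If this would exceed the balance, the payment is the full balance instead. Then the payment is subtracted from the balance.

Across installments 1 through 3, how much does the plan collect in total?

$1,314.00

Installment 1: opening $8,416.25; interest $193.57 → $8,609.82; payment $438.00; balance $8,171.82
Installment 2: opening $8,171.82; interest $187.95 → $8,359.77; payment $438.00; balance $7,921.77
Installment 3: opening $7,921.77; interest $182.20 → $8,103.97; payment $438.00; balance $7,665.97
Total paid: $1,314.00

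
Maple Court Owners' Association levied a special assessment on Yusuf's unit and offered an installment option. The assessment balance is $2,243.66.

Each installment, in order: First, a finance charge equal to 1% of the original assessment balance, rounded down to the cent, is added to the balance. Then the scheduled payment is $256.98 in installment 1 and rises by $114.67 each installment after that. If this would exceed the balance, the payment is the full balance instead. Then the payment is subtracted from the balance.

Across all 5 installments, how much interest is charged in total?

Installment 1: opening $2,243.66; interest $22.43 → $2,266.09; payment $256.98; balance $2,009.11
Installment 2: opening $2,009.11; interest $22.43 → $2,031.54; payment $371.65; balance $1,659.89
Installment 3: opening $1,659.89; interest $22.43 → $1,682.32; payment $486.32; balance $1,196.00
Installment 4: opening $1,196.00; interest $22.43 → $1,218.43; payment $600.99; balance $617.44
Installment 5: opening $617.44; interest $22.43 → $639.87; payment $639.87; balance $0.00
Total interest: $22.43 + $22.43 + $22.43 + $22.43 + $22.43 = $112.15

$112.15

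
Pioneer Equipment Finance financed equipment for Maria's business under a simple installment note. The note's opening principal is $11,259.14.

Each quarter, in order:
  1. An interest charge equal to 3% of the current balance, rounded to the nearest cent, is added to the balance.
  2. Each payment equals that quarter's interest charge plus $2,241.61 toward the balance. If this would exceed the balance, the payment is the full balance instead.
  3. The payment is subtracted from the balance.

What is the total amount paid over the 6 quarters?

$12,277.06

Quarter 1: $11,259.14 +$337.77 interest = $11,596.91; pay $2,579.38 → $9,017.53
Quarter 2: $9,017.53 +$270.53 interest = $9,288.06; pay $2,512.14 → $6,775.92
Quarter 3: $6,775.92 +$203.28 interest = $6,979.20; pay $2,444.89 → $4,534.31
Quarter 4: $4,534.31 +$136.03 interest = $4,670.34; pay $2,377.64 → $2,292.70
Quarter 5: $2,292.70 +$68.78 interest = $2,361.48; pay $2,310.39 → $51.09
Quarter 6: $51.09 +$1.53 interest = $52.62; pay $52.62 → $0.00
Total paid: $12,277.06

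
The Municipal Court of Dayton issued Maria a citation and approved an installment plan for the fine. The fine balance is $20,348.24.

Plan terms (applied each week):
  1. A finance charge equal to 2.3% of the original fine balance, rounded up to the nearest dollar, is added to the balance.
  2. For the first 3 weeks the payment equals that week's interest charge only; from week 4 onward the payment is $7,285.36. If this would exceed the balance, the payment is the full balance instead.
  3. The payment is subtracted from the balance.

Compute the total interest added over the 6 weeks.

Week 1: $20,348.24 +$469.00 interest = $20,817.24; pay $469.00 → $20,348.24
Week 2: $20,348.24 +$469.00 interest = $20,817.24; pay $469.00 → $20,348.24
Week 3: $20,348.24 +$469.00 interest = $20,817.24; pay $469.00 → $20,348.24
Week 4: $20,348.24 +$469.00 interest = $20,817.24; pay $7,285.36 → $13,531.88
Week 5: $13,531.88 +$469.00 interest = $14,000.88; pay $7,285.36 → $6,715.52
Week 6: $6,715.52 +$469.00 interest = $7,184.52; pay $7,184.52 → $0.00
Total interest: $469.00 + $469.00 + $469.00 + $469.00 + $469.00 + $469.00 = $2,814.00

$2,814.00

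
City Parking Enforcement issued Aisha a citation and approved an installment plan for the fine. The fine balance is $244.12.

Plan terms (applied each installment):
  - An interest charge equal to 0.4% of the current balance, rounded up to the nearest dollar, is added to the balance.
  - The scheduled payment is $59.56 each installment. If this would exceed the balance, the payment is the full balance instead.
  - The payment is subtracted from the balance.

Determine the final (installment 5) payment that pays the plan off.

# | Opening | Interest | Payment | End bal
1 | $244.12 | $1.00 | $59.56 | $185.56
2 | $185.56 | $1.00 | $59.56 | $127.00
3 | $127.00 | $1.00 | $59.56 | $68.44
4 | $68.44 | $1.00 | $59.56 | $9.88
5 | $9.88 | $1.00 | $10.88 | $0.00

$10.88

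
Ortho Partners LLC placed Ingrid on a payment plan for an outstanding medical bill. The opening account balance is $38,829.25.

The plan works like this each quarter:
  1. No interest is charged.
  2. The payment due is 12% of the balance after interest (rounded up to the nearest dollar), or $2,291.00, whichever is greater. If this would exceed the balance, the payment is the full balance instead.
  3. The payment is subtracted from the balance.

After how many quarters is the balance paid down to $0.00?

14

# | Opening | Payment | End bal
1 | $38,829.25 | $4,660.00 | $34,169.25
2 | $34,169.25 | $4,101.00 | $30,068.25
3 | $30,068.25 | $3,609.00 | $26,459.25
4 | $26,459.25 | $3,176.00 | $23,283.25
5 | $23,283.25 | $2,794.00 | $20,489.25
6 | $20,489.25 | $2,459.00 | $18,030.25
7 | $18,030.25 | $2,291.00 | $15,739.25
8 | $15,739.25 | $2,291.00 | $13,448.25
9 | $13,448.25 | $2,291.00 | $11,157.25
10 | $11,157.25 | $2,291.00 | $8,866.25
11 | $8,866.25 | $2,291.00 | $6,575.25
12 | $6,575.25 | $2,291.00 | $4,284.25
13 | $4,284.25 | $2,291.00 | $1,993.25
14 | $1,993.25 | $1,993.25 | $0.00
Balance reaches $0.00 in quarter 14.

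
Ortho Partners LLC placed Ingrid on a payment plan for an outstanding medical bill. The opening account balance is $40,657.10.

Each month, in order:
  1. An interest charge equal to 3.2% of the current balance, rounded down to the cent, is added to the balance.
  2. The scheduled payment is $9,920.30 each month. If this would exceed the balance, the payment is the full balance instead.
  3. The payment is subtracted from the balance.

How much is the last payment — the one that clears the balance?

# | Opening | Interest | Payment | End bal
1 | $40,657.10 | $1,301.02 | $9,920.30 | $32,037.82
2 | $32,037.82 | $1,025.21 | $9,920.30 | $23,142.73
3 | $23,142.73 | $740.56 | $9,920.30 | $13,962.99
4 | $13,962.99 | $446.81 | $9,920.30 | $4,489.50
5 | $4,489.50 | $143.66 | $4,633.16 | $0.00

$4,633.16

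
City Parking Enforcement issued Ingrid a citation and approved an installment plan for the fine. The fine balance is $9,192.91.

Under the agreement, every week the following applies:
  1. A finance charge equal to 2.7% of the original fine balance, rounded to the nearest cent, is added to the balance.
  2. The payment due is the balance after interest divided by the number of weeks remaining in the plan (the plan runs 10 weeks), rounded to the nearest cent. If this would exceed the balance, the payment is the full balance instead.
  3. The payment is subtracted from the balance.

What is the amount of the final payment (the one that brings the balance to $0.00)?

$1,646.29

Week 1: $9,192.91 +$248.21 interest = $9,441.12; pay $944.11 → $8,497.01
Week 2: $8,497.01 +$248.21 interest = $8,745.22; pay $971.69 → $7,773.53
Week 3: $7,773.53 +$248.21 interest = $8,021.74; pay $1,002.72 → $7,019.02
Week 4: $7,019.02 +$248.21 interest = $7,267.23; pay $1,038.18 → $6,229.05
Week 5: $6,229.05 +$248.21 interest = $6,477.26; pay $1,079.54 → $5,397.72
Week 6: $5,397.72 +$248.21 interest = $5,645.93; pay $1,129.19 → $4,516.74
Week 7: $4,516.74 +$248.21 interest = $4,764.95; pay $1,191.24 → $3,573.71
Week 8: $3,573.71 +$248.21 interest = $3,821.92; pay $1,273.97 → $2,547.95
Week 9: $2,547.95 +$248.21 interest = $2,796.16; pay $1,398.08 → $1,398.08
Week 10: $1,398.08 +$248.21 interest = $1,646.29; pay $1,646.29 → $0.00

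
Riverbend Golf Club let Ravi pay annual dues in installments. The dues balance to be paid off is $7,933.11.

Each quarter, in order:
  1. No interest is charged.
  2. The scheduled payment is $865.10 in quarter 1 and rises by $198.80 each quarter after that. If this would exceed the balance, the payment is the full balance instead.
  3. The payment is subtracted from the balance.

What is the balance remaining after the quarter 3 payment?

# | Opening | Payment | End bal
1 | $7,933.11 | $865.10 | $7,068.01
2 | $7,068.01 | $1,063.90 | $6,004.11
3 | $6,004.11 | $1,262.70 | $4,741.41

$4,741.41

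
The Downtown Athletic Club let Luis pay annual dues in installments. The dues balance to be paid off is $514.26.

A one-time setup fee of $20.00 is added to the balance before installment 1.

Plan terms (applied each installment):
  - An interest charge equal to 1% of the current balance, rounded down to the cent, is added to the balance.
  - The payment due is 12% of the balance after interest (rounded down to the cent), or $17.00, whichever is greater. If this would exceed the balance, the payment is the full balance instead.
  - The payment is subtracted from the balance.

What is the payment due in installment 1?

Installment 1: opening $534.26; interest $5.34 → $539.60; payment $64.75; balance $474.85

$64.75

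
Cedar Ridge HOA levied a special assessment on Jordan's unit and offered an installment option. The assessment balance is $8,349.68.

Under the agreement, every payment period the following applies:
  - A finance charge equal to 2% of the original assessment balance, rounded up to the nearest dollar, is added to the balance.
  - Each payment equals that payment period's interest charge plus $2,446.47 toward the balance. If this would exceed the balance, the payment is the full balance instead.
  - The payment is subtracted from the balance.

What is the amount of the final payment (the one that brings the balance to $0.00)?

$1,177.27

Payment period 1: opening $8,349.68; interest $167.00 → $8,516.68; payment $2,613.47; balance $5,903.21
Payment period 2: opening $5,903.21; interest $167.00 → $6,070.21; payment $2,613.47; balance $3,456.74
Payment period 3: opening $3,456.74; interest $167.00 → $3,623.74; payment $2,613.47; balance $1,010.27
Payment period 4: opening $1,010.27; interest $167.00 → $1,177.27; payment $1,177.27; balance $0.00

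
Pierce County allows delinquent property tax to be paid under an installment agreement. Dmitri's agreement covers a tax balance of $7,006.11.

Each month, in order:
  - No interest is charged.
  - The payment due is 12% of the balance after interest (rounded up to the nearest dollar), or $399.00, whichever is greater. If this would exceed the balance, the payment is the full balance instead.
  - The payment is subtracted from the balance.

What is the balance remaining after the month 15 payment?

Month 1: $7,006.11 − $841.00 → $6,165.11
Month 2: $6,165.11 − $740.00 → $5,425.11
Month 3: $5,425.11 − $652.00 → $4,773.11
Month 4: $4,773.11 − $573.00 → $4,200.11
Month 5: $4,200.11 − $505.00 → $3,695.11
Month 6: $3,695.11 − $444.00 → $3,251.11
Month 7: $3,251.11 − $399.00 → $2,852.11
Month 8: $2,852.11 − $399.00 → $2,453.11
Month 9: $2,453.11 − $399.00 → $2,054.11
Month 10: $2,054.11 − $399.00 → $1,655.11
Month 11: $1,655.11 − $399.00 → $1,256.11
Month 12: $1,256.11 − $399.00 → $857.11
Month 13: $857.11 − $399.00 → $458.11
Month 14: $458.11 − $399.00 → $59.11
Month 15: $59.11 − $59.11 → $0.00

$0.00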